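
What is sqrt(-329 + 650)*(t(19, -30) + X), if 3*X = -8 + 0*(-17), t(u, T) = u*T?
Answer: -1718*sqrt(321)/3 ≈ -10260.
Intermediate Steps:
t(u, T) = T*u
X = -8/3 (X = (-8 + 0*(-17))/3 = (-8 + 0)/3 = (1/3)*(-8) = -8/3 ≈ -2.6667)
sqrt(-329 + 650)*(t(19, -30) + X) = sqrt(-329 + 650)*(-30*19 - 8/3) = sqrt(321)*(-570 - 8/3) = sqrt(321)*(-1718/3) = -1718*sqrt(321)/3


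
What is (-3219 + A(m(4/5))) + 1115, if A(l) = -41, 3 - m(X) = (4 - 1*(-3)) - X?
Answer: -2145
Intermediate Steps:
m(X) = -4 + X (m(X) = 3 - ((4 - 1*(-3)) - X) = 3 - ((4 + 3) - X) = 3 - (7 - X) = 3 + (-7 + X) = -4 + X)
(-3219 + A(m(4/5))) + 1115 = (-3219 - 41) + 1115 = -3260 + 1115 = -2145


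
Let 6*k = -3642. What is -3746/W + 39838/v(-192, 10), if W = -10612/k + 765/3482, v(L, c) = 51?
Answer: 1086762416678/1908182289 ≈ 569.53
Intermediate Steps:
k = -607 (k = (⅙)*(-3642) = -607)
W = 37415339/2113574 (W = -10612/(-607) + 765/3482 = -10612*(-1/607) + 765*(1/3482) = 10612/607 + 765/3482 = 37415339/2113574 ≈ 17.702)
-3746/W + 39838/v(-192, 10) = -3746/37415339/2113574 + 39838/51 = -3746*2113574/37415339 + 39838*(1/51) = -7917448204/37415339 + 39838/51 = 1086762416678/1908182289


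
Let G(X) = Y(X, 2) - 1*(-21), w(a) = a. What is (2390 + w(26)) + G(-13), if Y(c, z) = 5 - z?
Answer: 2440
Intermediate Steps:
G(X) = 24 (G(X) = (5 - 1*2) - 1*(-21) = (5 - 2) + 21 = 3 + 21 = 24)
(2390 + w(26)) + G(-13) = (2390 + 26) + 24 = 2416 + 24 = 2440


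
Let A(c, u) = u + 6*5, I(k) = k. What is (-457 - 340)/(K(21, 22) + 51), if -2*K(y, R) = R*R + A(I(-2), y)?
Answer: 1594/433 ≈ 3.6813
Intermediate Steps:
A(c, u) = 30 + u (A(c, u) = u + 30 = 30 + u)
K(y, R) = -15 - y/2 - R²/2 (K(y, R) = -(R*R + (30 + y))/2 = -(R² + (30 + y))/2 = -(30 + y + R²)/2 = -15 - y/2 - R²/2)
(-457 - 340)/(K(21, 22) + 51) = (-457 - 340)/((-15 - ½*21 - ½*22²) + 51) = -797/((-15 - 21/2 - ½*484) + 51) = -797/((-15 - 21/2 - 242) + 51) = -797/(-535/2 + 51) = -797/(-433/2) = -797*(-2/433) = 1594/433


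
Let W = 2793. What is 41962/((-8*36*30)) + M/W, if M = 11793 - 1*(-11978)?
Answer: 14696929/4021920 ≈ 3.6542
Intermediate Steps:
M = 23771 (M = 11793 + 11978 = 23771)
41962/((-8*36*30)) + M/W = 41962/((-8*36*30)) + 23771/2793 = 41962/((-288*30)) + 23771*(1/2793) = 41962/(-8640) + 23771/2793 = 41962*(-1/8640) + 23771/2793 = -20981/4320 + 23771/2793 = 14696929/4021920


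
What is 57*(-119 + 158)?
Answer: 2223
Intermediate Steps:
57*(-119 + 158) = 57*39 = 2223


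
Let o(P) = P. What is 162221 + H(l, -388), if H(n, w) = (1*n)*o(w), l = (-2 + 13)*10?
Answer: 119541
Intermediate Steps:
l = 110 (l = 11*10 = 110)
H(n, w) = n*w (H(n, w) = (1*n)*w = n*w)
162221 + H(l, -388) = 162221 + 110*(-388) = 162221 - 42680 = 119541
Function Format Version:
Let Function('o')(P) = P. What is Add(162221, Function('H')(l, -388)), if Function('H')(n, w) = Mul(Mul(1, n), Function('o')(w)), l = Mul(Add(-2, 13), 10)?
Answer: 119541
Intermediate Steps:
l = 110 (l = Mul(11, 10) = 110)
Function('H')(n, w) = Mul(n, w) (Function('H')(n, w) = Mul(Mul(1, n), w) = Mul(n, w))
Add(162221, Function('H')(l, -388)) = Add(162221, Mul(110, -388)) = Add(162221, -42680) = 119541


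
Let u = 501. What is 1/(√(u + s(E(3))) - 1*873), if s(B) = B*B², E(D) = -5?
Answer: -873/761753 - 2*√94/761753 ≈ -0.0011715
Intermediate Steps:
s(B) = B³
1/(√(u + s(E(3))) - 1*873) = 1/(√(501 + (-5)³) - 1*873) = 1/(√(501 - 125) - 873) = 1/(√376 - 873) = 1/(2*√94 - 873) = 1/(-873 + 2*√94)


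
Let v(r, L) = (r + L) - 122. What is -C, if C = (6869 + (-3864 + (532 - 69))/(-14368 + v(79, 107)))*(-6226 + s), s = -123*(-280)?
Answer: -1386119638739/7152 ≈ -1.9381e+8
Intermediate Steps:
s = 34440
v(r, L) = -122 + L + r (v(r, L) = (L + r) - 122 = -122 + L + r)
C = 1386119638739/7152 (C = (6869 + (-3864 + (532 - 69))/(-14368 + (-122 + 107 + 79)))*(-6226 + 34440) = (6869 + (-3864 + 463)/(-14368 + 64))*28214 = (6869 - 3401/(-14304))*28214 = (6869 - 3401*(-1/14304))*28214 = (6869 + 3401/14304)*28214 = (98257577/14304)*28214 = 1386119638739/7152 ≈ 1.9381e+8)
-C = -1*1386119638739/7152 = -1386119638739/7152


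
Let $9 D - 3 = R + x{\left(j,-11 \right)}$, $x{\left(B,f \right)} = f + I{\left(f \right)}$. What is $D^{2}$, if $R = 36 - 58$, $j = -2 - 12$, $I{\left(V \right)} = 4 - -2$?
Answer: $\frac{64}{9} \approx 7.1111$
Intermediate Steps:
$I{\left(V \right)} = 6$ ($I{\left(V \right)} = 4 + 2 = 6$)
$j = -14$ ($j = -2 - 12 = -14$)
$x{\left(B,f \right)} = 6 + f$ ($x{\left(B,f \right)} = f + 6 = 6 + f$)
$R = -22$ ($R = 36 - 58 = -22$)
$D = - \frac{8}{3}$ ($D = \frac{1}{3} + \frac{-22 + \left(6 - 11\right)}{9} = \frac{1}{3} + \frac{-22 - 5}{9} = \frac{1}{3} + \frac{1}{9} \left(-27\right) = \frac{1}{3} - 3 = - \frac{8}{3} \approx -2.6667$)
$D^{2} = \left(- \frac{8}{3}\right)^{2} = \frac{64}{9}$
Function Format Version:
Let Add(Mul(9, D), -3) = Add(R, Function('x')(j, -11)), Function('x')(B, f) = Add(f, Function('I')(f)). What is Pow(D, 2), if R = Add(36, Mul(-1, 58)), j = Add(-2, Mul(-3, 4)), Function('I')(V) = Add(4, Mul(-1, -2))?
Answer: Rational(64, 9) ≈ 7.1111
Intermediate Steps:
Function('I')(V) = 6 (Function('I')(V) = Add(4, 2) = 6)
j = -14 (j = Add(-2, -12) = -14)
Function('x')(B, f) = Add(6, f) (Function('x')(B, f) = Add(f, 6) = Add(6, f))
R = -22 (R = Add(36, -58) = -22)
D = Rational(-8, 3) (D = Add(Rational(1, 3), Mul(Rational(1, 9), Add(-22, Add(6, -11)))) = Add(Rational(1, 3), Mul(Rational(1, 9), Add(-22, -5))) = Add(Rational(1, 3), Mul(Rational(1, 9), -27)) = Add(Rational(1, 3), -3) = Rational(-8, 3) ≈ -2.6667)
Pow(D, 2) = Pow(Rational(-8, 3), 2) = Rational(64, 9)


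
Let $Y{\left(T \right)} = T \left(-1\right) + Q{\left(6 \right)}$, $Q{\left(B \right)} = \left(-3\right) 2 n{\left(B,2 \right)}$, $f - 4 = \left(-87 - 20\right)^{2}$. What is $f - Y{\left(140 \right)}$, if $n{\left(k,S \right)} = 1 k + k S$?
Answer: $11701$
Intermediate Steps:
$n{\left(k,S \right)} = k + S k$
$f = 11453$ ($f = 4 + \left(-87 - 20\right)^{2} = 4 + \left(-107\right)^{2} = 4 + 11449 = 11453$)
$Q{\left(B \right)} = - 18 B$ ($Q{\left(B \right)} = \left(-3\right) 2 B \left(1 + 2\right) = - 6 B 3 = - 6 \cdot 3 B = - 18 B$)
$Y{\left(T \right)} = -108 - T$ ($Y{\left(T \right)} = T \left(-1\right) - 108 = - T - 108 = -108 - T$)
$f - Y{\left(140 \right)} = 11453 - \left(-108 - 140\right) = 11453 - -248 = 11453 + 248 = 11701$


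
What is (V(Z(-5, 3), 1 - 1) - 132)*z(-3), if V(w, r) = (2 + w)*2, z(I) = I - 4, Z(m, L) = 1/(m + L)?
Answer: 903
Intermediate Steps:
Z(m, L) = 1/(L + m)
z(I) = -4 + I
V(w, r) = 4 + 2*w
(V(Z(-5, 3), 1 - 1) - 132)*z(-3) = ((4 + 2/(3 - 5)) - 132)*(-4 - 3) = ((4 + 2/(-2)) - 132)*(-7) = ((4 + 2*(-½)) - 132)*(-7) = ((4 - 1) - 132)*(-7) = (3 - 132)*(-7) = -129*(-7) = 903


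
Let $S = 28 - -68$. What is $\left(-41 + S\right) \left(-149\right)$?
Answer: $-8195$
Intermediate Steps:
$S = 96$ ($S = 28 + 68 = 96$)
$\left(-41 + S\right) \left(-149\right) = \left(-41 + 96\right) \left(-149\right) = 55 \left(-149\right) = -8195$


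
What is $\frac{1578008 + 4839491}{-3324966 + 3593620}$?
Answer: $\frac{6417499}{268654} \approx 23.888$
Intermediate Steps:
$\frac{1578008 + 4839491}{-3324966 + 3593620} = \frac{6417499}{268654}$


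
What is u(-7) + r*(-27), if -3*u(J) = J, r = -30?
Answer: 2437/3 ≈ 812.33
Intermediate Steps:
u(J) = -J/3
u(-7) + r*(-27) = -1/3*(-7) - 30*(-27) = 7/3 + 810 = 2437/3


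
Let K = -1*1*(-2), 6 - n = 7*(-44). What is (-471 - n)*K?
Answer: -1570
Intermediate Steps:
n = 314 (n = 6 - 7*(-44) = 6 - 1*(-308) = 6 + 308 = 314)
K = 2 (K = -1*(-2) = 2)
(-471 - n)*K = (-471 - 1*314)*2 = (-471 - 314)*2 = -785*2 = -1570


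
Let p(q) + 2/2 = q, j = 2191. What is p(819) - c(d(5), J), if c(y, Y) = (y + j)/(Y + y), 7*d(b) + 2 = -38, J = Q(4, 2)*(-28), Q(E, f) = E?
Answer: 689329/824 ≈ 836.56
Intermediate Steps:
J = -112 (J = 4*(-28) = -112)
p(q) = -1 + q
d(b) = -40/7 (d(b) = -2/7 + (1/7)*(-38) = -2/7 - 38/7 = -40/7)
c(y, Y) = (2191 + y)/(Y + y) (c(y, Y) = (y + 2191)/(Y + y) = (2191 + y)/(Y + y))
p(819) - c(d(5), J) = (-1 + 819) - (2191 - 40/7)/(-112 - 40/7) = 818 - 15297/((-824/7)*7) = 818 - (-7)*15297/(824*7) = 818 - 1*(-15297/824) = 818 + 15297/824 = 689329/824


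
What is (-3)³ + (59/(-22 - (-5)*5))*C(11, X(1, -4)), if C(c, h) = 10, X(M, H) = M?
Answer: 509/3 ≈ 169.67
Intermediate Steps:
(-3)³ + (59/(-22 - (-5)*5))*C(11, X(1, -4)) = (-3)³ + (59/(-22 - (-5)*5))*10 = -27 + (59/(-22 - 1*(-25)))*10 = -27 + (59/(-22 + 25))*10 = -27 + (59/3)*10 = -27 + 590/3 = 509/3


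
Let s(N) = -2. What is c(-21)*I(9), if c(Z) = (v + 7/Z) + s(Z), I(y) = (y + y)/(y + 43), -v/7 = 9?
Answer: -294/13 ≈ -22.615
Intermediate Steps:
v = -63 (v = -7*9 = -63)
I(y) = 2*y/(43 + y) (I(y) = (2*y)/(43 + y) = 2*y/(43 + y))
c(Z) = -65 + 7/Z (c(Z) = (-63 + 7/Z) - 2 = -65 + 7/Z)
c(-21)*I(9) = (-65 + 7/(-21))*(2*9/(43 + 9)) = (-65 + 7*(-1/21))*(2*9/52) = (-65 - 1/3)*(2*9*(1/52)) = -196/3*9/26 = -294/13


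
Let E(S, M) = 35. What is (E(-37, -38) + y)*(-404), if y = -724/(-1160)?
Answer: -2086862/145 ≈ -14392.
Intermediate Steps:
y = 181/290 (y = -724*(-1/1160) = 181/290 ≈ 0.62414)
(E(-37, -38) + y)*(-404) = (35 + 181/290)*(-404) = (10331/290)*(-404) = -2086862/145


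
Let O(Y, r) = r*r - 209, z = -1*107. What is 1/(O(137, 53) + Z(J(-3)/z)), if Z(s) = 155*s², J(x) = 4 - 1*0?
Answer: 11449/29769880 ≈ 0.00038458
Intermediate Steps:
J(x) = 4 (J(x) = 4 + 0 = 4)
z = -107
O(Y, r) = -209 + r² (O(Y, r) = r² - 209 = -209 + r²)
1/(O(137, 53) + Z(J(-3)/z)) = 1/((-209 + 53²) + 155*(4/(-107))²) = 1/((-209 + 2809) + 155*(4*(-1/107))²) = 1/(2600 + 155*(-4/107)²) = 1/(2600 + 155*(16/11449)) = 1/(2600 + 2480/11449) = 1/(29769880/11449) = 11449/29769880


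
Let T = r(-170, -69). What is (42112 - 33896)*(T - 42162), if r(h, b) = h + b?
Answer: -348366616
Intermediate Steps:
r(h, b) = b + h
T = -239 (T = -69 - 170 = -239)
(42112 - 33896)*(T - 42162) = (42112 - 33896)*(-239 - 42162) = 8216*(-42401) = -348366616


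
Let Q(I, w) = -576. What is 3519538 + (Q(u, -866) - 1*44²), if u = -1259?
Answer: 3517026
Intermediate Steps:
3519538 + (Q(u, -866) - 1*44²) = 3519538 + (-576 - 1*44²) = 3519538 + (-576 - 1*1936) = 3519538 + (-576 - 1936) = 3519538 - 2512 = 3517026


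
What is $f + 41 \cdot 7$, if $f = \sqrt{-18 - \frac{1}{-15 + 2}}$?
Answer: $287 + \frac{i \sqrt{3029}}{13} \approx 287.0 + 4.2336 i$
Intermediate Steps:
$f = \frac{i \sqrt{3029}}{13}$ ($f = \sqrt{-18 - \frac{1}{-13}} = \sqrt{-18 - - \frac{1}{13}} = \sqrt{-18 + \frac{1}{13}} = \sqrt{- \frac{233}{13}} = \frac{i \sqrt{3029}}{13} \approx 4.2336 i$)
$f + 41 \cdot 7 = \frac{i \sqrt{3029}}{13} + 41 \cdot 7 = \frac{i \sqrt{3029}}{13} + 287 = 287 + \frac{i \sqrt{3029}}{13}$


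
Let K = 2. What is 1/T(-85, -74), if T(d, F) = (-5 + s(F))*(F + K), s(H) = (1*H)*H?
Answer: -1/393912 ≈ -2.5386e-6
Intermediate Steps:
s(H) = H² (s(H) = H*H = H²)
T(d, F) = (-5 + F²)*(2 + F) (T(d, F) = (-5 + F²)*(F + 2) = (-5 + F²)*(2 + F))
1/T(-85, -74) = 1/(-10 + (-74)³ - 5*(-74) + 2*(-74)²) = 1/(-10 - 405224 + 370 + 2*5476) = 1/(-10 - 405224 + 370 + 10952) = 1/(-393912) = -1/393912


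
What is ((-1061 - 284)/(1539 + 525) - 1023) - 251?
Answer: -2630881/2064 ≈ -1274.7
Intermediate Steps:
((-1061 - 284)/(1539 + 525) - 1023) - 251 = (-1345/2064 - 1023) - 251 = -2112817/2064 - 251 = -2630881/2064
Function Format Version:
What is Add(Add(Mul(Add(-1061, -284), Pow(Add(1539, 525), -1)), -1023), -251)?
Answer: Rational(-2630881, 2064) ≈ -1274.7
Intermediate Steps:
Add(Add(Mul(Add(-1061, -284), Pow(Add(1539, 525), -1)), -1023), -251) = Add(Add(Mul(-1345, Pow(2064, -1)), -1023), -251) = Add(Add(Mul(-1345, Rational(1, 2064)), -1023), -251) = Add(Add(Rational(-1345, 2064), -1023), -251) = Add(Rational(-2112817, 2064), -251) = Rational(-2630881, 2064)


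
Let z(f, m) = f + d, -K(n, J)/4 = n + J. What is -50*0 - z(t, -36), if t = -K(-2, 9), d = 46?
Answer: -74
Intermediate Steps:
K(n, J) = -4*J - 4*n (K(n, J) = -4*(n + J) = -4*(J + n) = -4*J - 4*n)
t = 28 (t = -(-4*9 - 4*(-2)) = -(-36 + 8) = -1*(-28) = 28)
z(f, m) = 46 + f (z(f, m) = f + 46 = 46 + f)
-50*0 - z(t, -36) = -50*0 - (46 + 28) = 0 - 1*74 = 0 - 74 = -74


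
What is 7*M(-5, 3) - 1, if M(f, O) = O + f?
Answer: -15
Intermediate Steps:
7*M(-5, 3) - 1 = 7*(3 - 5) - 1 = 7*(-2) - 1 = -14 - 1 = -15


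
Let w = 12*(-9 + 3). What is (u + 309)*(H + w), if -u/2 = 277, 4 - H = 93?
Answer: 39445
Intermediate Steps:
H = -89 (H = 4 - 1*93 = 4 - 93 = -89)
u = -554 (u = -2*277 = -554)
w = -72 (w = 12*(-6) = -72)
(u + 309)*(H + w) = (-554 + 309)*(-89 - 72) = -245*(-161) = 39445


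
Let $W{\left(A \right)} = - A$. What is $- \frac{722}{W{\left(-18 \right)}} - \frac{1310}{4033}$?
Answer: $- \frac{1467703}{36297} \approx -40.436$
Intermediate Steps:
$- \frac{722}{W{\left(-18 \right)}} - \frac{1310}{4033} = - \frac{722}{\left(-1\right) \left(-18\right)} - \frac{1310}{4033} = - \frac{722}{18} - \frac{1310}{4033} = \left(-722\right) \frac{1}{18} - \frac{1310}{4033} = - \frac{361}{9} - \frac{1310}{4033} = - \frac{1467703}{36297}$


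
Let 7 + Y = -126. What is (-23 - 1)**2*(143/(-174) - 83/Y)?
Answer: -439392/3857 ≈ -113.92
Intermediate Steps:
Y = -133 (Y = -7 - 126 = -133)
(-23 - 1)**2*(143/(-174) - 83/Y) = (-23 - 1)**2*(143/(-174) - 83/(-133)) = (-24)**2*(143*(-1/174) - 83*(-1/133)) = 576*(-143/174 + 83/133) = 576*(-4577/23142) = -439392/3857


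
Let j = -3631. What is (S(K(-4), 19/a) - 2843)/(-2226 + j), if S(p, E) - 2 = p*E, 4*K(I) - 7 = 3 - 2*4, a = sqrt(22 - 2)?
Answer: 2841/5857 - 19*sqrt(5)/117140 ≈ 0.48470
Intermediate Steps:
a = 2*sqrt(5) (a = sqrt(20) = 2*sqrt(5) ≈ 4.4721)
K(I) = 1/2 (K(I) = 7/4 + (3 - 2*4)/4 = 7/4 + (3 - 8)/4 = 7/4 + (1/4)*(-5) = 7/4 - 5/4 = 1/2)
S(p, E) = 2 + E*p (S(p, E) = 2 + p*E = 2 + E*p)
(S(K(-4), 19/a) - 2843)/(-2226 + j) = ((2 + (19/((2*sqrt(5))))*(1/2)) - 2843)/(-2226 - 3631) = ((2 + (19*(sqrt(5)/10))*(1/2)) - 2843)/(-5857) = ((2 + (19*sqrt(5)/10)*(1/2)) - 2843)*(-1/5857) = ((2 + 19*sqrt(5)/20) - 2843)*(-1/5857) = (-2841 + 19*sqrt(5)/20)*(-1/5857) = 2841/5857 - 19*sqrt(5)/117140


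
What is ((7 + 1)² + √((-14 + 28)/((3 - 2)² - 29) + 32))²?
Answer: 8255/2 + 192*√14 ≈ 4845.9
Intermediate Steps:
((7 + 1)² + √((-14 + 28)/((3 - 2)² - 29) + 32))² = (8² + √(14/(1² - 29) + 32))² = (64 + √(14/(1 - 29) + 32))² = (64 + √(14/(-28) + 32))² = (64 + √(14*(-1/28) + 32))² = (64 + √(-½ + 32))² = (64 + √(63/2))² = (64 + 3*√14/2)²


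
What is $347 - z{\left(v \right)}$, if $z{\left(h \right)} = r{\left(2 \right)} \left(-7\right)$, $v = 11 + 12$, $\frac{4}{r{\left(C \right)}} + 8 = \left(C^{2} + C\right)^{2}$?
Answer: $348$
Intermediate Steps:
$r{\left(C \right)} = \frac{4}{-8 + \left(C + C^{2}\right)^{2}}$ ($r{\left(C \right)} = \frac{4}{-8 + \left(C^{2} + C\right)^{2}} = \frac{4}{-8 + \left(C + C^{2}\right)^{2}}$)
$v = 23$
$z{\left(h \right)} = -1$ ($z{\left(h \right)} = \frac{4}{-8 + 2^{2} \left(1 + 2\right)^{2}} \left(-7\right) = \frac{4}{-8 + 4 \cdot 3^{2}} \left(-7\right) = \frac{4}{-8 + 4 \cdot 9} \left(-7\right) = \frac{4}{-8 + 36} \left(-7\right) = \frac{4}{28} \left(-7\right) = 4 \cdot \frac{1}{28} \left(-7\right) = \frac{1}{7} \left(-7\right) = -1$)
$347 - z{\left(v \right)} = 347 - -1 = 347 + 1 = 348$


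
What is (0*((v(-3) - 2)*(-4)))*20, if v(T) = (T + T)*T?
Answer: 0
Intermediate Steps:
v(T) = 2*T² (v(T) = (2*T)*T = 2*T²)
(0*((v(-3) - 2)*(-4)))*20 = (0*((2*(-3)² - 2)*(-4)))*20 = (0*((2*9 - 2)*(-4)))*20 = (0*((18 - 2)*(-4)))*20 = (0*(16*(-4)))*20 = (0*(-64))*20 = 0*20 = 0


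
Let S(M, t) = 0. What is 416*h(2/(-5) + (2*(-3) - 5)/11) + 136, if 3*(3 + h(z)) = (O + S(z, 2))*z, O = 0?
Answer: -1112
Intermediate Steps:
h(z) = -3 (h(z) = -3 + ((0 + 0)*z)/3 = -3 + (0*z)/3 = -3 + (⅓)*0 = -3 + 0 = -3)
416*h(2/(-5) + (2*(-3) - 5)/11) + 136 = 416*(-3) + 136 = -1248 + 136 = -1112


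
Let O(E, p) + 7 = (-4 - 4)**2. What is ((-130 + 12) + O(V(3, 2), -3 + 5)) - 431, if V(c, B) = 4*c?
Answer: -492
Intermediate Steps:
O(E, p) = 57 (O(E, p) = -7 + (-4 - 4)**2 = -7 + (-8)**2 = -7 + 64 = 57)
((-130 + 12) + O(V(3, 2), -3 + 5)) - 431 = ((-130 + 12) + 57) - 431 = (-118 + 57) - 431 = -61 - 431 = -492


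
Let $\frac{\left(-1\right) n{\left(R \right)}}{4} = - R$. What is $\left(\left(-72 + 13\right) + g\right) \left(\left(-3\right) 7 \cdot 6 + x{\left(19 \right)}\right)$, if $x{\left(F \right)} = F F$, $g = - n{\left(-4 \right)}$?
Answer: $-10105$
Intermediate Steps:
$n{\left(R \right)} = 4 R$ ($n{\left(R \right)} = - 4 \left(- R\right) = 4 R$)
$g = 16$ ($g = - 4 \left(-4\right) = \left(-1\right) \left(-16\right) = 16$)
$x{\left(F \right)} = F^{2}$
$\left(\left(-72 + 13\right) + g\right) \left(\left(-3\right) 7 \cdot 6 + x{\left(19 \right)}\right) = \left(\left(-72 + 13\right) + 16\right) \left(\left(-3\right) 7 \cdot 6 + 19^{2}\right) = \left(-59 + 16\right) \left(\left(-21\right) 6 + 361\right) = - 43 \left(-126 + 361\right) = \left(-43\right) 235 = -10105$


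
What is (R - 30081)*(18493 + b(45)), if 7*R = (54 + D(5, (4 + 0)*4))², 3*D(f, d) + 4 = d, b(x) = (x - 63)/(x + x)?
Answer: -19158818192/35 ≈ -5.4739e+8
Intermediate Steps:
b(x) = (-63 + x)/(2*x) (b(x) = (-63 + x)/((2*x)) = (-63 + x)*(1/(2*x)) = (-63 + x)/(2*x))
D(f, d) = -4/3 + d/3
R = 3364/7 (R = (54 + (-4/3 + ((4 + 0)*4)/3))²/7 = (54 + (-4/3 + (4*4)/3))²/7 = (54 + (-4/3 + (⅓)*16))²/7 = (54 + (-4/3 + 16/3))²/7 = (54 + 4)²/7 = (⅐)*58² = (⅐)*3364 = 3364/7 ≈ 480.57)
(R - 30081)*(18493 + b(45)) = (3364/7 - 30081)*(18493 + (½)*(-63 + 45)/45) = -207203*(18493 + (½)*(1/45)*(-18))/7 = -207203*(18493 - ⅕)/7 = -207203/7*92464/5 = -19158818192/35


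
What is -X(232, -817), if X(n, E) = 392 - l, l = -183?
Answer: -575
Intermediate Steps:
X(n, E) = 575 (X(n, E) = 392 - 1*(-183) = 392 + 183 = 575)
-X(232, -817) = -1*575 = -575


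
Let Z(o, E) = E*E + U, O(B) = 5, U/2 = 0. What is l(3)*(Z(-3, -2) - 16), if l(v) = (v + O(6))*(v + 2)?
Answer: -480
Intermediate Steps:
U = 0 (U = 2*0 = 0)
l(v) = (2 + v)*(5 + v) (l(v) = (v + 5)*(v + 2) = (5 + v)*(2 + v) = (2 + v)*(5 + v))
Z(o, E) = E² (Z(o, E) = E*E + 0 = E² + 0 = E²)
l(3)*(Z(-3, -2) - 16) = (10 + 3² + 7*3)*((-2)² - 16) = (10 + 9 + 21)*(4 - 16) = 40*(-12) = -480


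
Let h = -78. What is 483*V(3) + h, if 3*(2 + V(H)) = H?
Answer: -561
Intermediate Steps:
V(H) = -2 + H/3
483*V(3) + h = 483*(-2 + (1/3)*3) - 78 = 483*(-2 + 1) - 78 = 483*(-1) - 78 = -483 - 78 = -561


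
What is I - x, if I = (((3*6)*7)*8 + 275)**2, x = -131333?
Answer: 1777422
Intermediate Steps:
I = 1646089 (I = ((18*7)*8 + 275)**2 = (126*8 + 275)**2 = (1008 + 275)**2 = 1283**2 = 1646089)
I - x = 1646089 - 1*(-131333) = 1646089 + 131333 = 1777422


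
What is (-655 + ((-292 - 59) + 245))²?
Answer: 579121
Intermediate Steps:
(-655 + ((-292 - 59) + 245))² = (-655 + (-351 + 245))² = (-655 - 106)² = (-761)² = 579121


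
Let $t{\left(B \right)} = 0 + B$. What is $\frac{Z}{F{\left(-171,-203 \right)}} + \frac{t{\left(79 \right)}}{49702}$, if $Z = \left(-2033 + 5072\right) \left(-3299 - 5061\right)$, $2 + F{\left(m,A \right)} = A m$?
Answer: $- \frac{1262728257911}{1725206122} \approx -731.93$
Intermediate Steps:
$F{\left(m,A \right)} = -2 + A m$
$Z = -25406040$ ($Z = 3039 \left(-8360\right) = -25406040$)
$t{\left(B \right)} = B$
$\frac{Z}{F{\left(-171,-203 \right)}} + \frac{t{\left(79 \right)}}{49702} = - \frac{25406040}{-2 - -34713} + \frac{79}{49702} = - \frac{25406040}{-2 + 34713} + 79 \cdot \frac{1}{49702} = - \frac{25406040}{34711} + \frac{79}{49702} = - \frac{1262728257911}{1725206122}$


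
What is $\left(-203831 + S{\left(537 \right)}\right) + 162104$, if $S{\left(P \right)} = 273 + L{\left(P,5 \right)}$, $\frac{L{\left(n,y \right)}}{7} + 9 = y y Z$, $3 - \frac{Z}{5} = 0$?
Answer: $-38892$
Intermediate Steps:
$Z = 15$ ($Z = 15 - 0 = 15 + 0 = 15$)
$L{\left(n,y \right)} = -63 + 105 y^{2}$ ($L{\left(n,y \right)} = -63 + 7 y y 15 = -63 + 7 y^{2} \cdot 15 = -63 + 7 \cdot 15 y^{2} = -63 + 105 y^{2}$)
$S{\left(P \right)} = 2835$ ($S{\left(P \right)} = 273 - \left(63 - 105 \cdot 5^{2}\right) = 273 + \left(-63 + 105 \cdot 25\right) = 273 + \left(-63 + 2625\right) = 273 + 2562 = 2835$)
$\left(-203831 + S{\left(537 \right)}\right) + 162104 = \left(-203831 + 2835\right) + 162104 = -200996 + 162104 = -38892$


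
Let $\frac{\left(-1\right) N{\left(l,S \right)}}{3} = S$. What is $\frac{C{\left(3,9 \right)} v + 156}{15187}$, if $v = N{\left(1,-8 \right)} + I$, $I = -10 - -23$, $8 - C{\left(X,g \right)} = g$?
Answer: $\frac{119}{15187} \approx 0.0078356$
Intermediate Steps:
$N{\left(l,S \right)} = - 3 S$
$C{\left(X,g \right)} = 8 - g$
$I = 13$ ($I = -10 + 23 = 13$)
$v = 37$ ($v = \left(-3\right) \left(-8\right) + 13 = 24 + 13 = 37$)
$\frac{C{\left(3,9 \right)} v + 156}{15187} = \frac{\left(8 - 9\right) 37 + 156}{15187} = \left(\left(8 - 9\right) 37 + 156\right) \frac{1}{15187} = \left(\left(-1\right) 37 + 156\right) \frac{1}{15187} = \left(-37 + 156\right) \frac{1}{15187} = 119 \cdot \frac{1}{15187} = \frac{119}{15187}$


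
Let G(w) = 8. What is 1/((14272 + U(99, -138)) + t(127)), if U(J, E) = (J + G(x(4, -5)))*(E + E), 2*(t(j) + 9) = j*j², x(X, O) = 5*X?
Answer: 2/2017845 ≈ 9.9116e-7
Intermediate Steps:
t(j) = -9 + j³/2 (t(j) = -9 + (j*j²)/2 = -9 + j³/2)
U(J, E) = 2*E*(8 + J) (U(J, E) = (J + 8)*(E + E) = (8 + J)*(2*E) = 2*E*(8 + J))
1/((14272 + U(99, -138)) + t(127)) = 1/((14272 + 2*(-138)*(8 + 99)) + (-9 + (½)*127³)) = 1/((14272 + 2*(-138)*107) + (-9 + (½)*2048383)) = 1/((14272 - 29532) + (-9 + 2048383/2)) = 1/(-15260 + 2048365/2) = 1/(2017845/2) = 2/2017845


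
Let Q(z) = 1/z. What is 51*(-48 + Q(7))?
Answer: -17085/7 ≈ -2440.7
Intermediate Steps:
51*(-48 + Q(7)) = 51*(-48 + 1/7) = 51*(-335/7) = -17085/7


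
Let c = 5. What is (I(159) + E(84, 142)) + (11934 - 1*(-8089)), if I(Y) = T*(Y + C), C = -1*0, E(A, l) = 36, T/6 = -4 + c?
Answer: 21013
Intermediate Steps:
T = 6 (T = 6*(-4 + 5) = 6*1 = 6)
C = 0
I(Y) = 6*Y (I(Y) = 6*(Y + 0) = 6*Y)
(I(159) + E(84, 142)) + (11934 - 1*(-8089)) = (6*159 + 36) + (11934 - 1*(-8089)) = (954 + 36) + (11934 + 8089) = 990 + 20023 = 21013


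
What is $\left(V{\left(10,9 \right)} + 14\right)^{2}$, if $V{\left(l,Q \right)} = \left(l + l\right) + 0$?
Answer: $1156$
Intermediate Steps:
$V{\left(l,Q \right)} = 2 l$ ($V{\left(l,Q \right)} = 2 l + 0 = 2 l$)
$\left(V{\left(10,9 \right)} + 14\right)^{2} = \left(2 \cdot 10 + 14\right)^{2} = \left(20 + 14\right)^{2} = 34^{2} = 1156$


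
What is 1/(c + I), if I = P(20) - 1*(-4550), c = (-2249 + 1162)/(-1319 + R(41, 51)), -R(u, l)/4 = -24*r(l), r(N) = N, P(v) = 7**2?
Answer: 3577/16449536 ≈ 0.00021745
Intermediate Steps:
P(v) = 49
R(u, l) = 96*l (R(u, l) = -(-96)*l = 96*l)
c = -1087/3577 (c = (-2249 + 1162)/(-1319 + 96*51) = -1087/(-1319 + 4896) = -1087/3577 ≈ -0.30389)
I = 4599 (I = 49 - 1*(-4550) = 49 + 4550 = 4599)
1/(c + I) = 1/(-1087/3577 + 4599) = 1/(16449536/3577) = 3577/16449536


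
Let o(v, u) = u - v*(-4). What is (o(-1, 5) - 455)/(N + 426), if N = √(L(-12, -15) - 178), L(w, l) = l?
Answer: -193404/181669 + 454*I*√193/181669 ≈ -1.0646 + 0.034718*I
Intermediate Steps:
o(v, u) = u + 4*v (o(v, u) = u - (-4)*v = u + 4*v)
N = I*√193 (N = √(-15 - 178) = √(-193) = I*√193 ≈ 13.892*I)
(o(-1, 5) - 455)/(N + 426) = ((5 + 4*(-1)) - 455)/(I*√193 + 426) = ((5 - 4) - 455)/(426 + I*√193) = (1 - 455)/(426 + I*√193) = -454/(426 + I*√193)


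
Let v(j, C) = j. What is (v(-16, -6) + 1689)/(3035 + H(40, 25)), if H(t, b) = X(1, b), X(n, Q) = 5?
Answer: 1673/3040 ≈ 0.55033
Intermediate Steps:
H(t, b) = 5
(v(-16, -6) + 1689)/(3035 + H(40, 25)) = (-16 + 1689)/(3035 + 5) = 1673/3040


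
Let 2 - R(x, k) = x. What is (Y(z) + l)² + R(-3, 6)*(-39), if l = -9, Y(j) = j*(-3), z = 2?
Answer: 30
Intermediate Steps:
Y(j) = -3*j
R(x, k) = 2 - x
(Y(z) + l)² + R(-3, 6)*(-39) = (-3*2 - 9)² + (2 - 1*(-3))*(-39) = (-6 - 9)² + (2 + 3)*(-39) = (-15)² + 5*(-39) = 225 - 195 = 30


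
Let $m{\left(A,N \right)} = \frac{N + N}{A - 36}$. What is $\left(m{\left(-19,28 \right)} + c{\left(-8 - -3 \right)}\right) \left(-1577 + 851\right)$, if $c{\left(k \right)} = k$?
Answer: $\frac{21846}{5} \approx 4369.2$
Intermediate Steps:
$m{\left(A,N \right)} = \frac{2 N}{-36 + A}$
$\left(m{\left(-19,28 \right)} + c{\left(-8 - -3 \right)}\right) \left(-1577 + 851\right) = \left(2 \cdot 28 \frac{1}{-36 - 19} - 5\right) \left(-1577 + 851\right) = \left(2 \cdot 28 \frac{1}{-55} + \left(-8 + 3\right)\right) \left(-726\right) = \left(2 \cdot 28 \left(- \frac{1}{55}\right) - 5\right) \left(-726\right) = \left(- \frac{56}{55} - 5\right) \left(-726\right) = \left(- \frac{331}{55}\right) \left(-726\right) = \frac{21846}{5}$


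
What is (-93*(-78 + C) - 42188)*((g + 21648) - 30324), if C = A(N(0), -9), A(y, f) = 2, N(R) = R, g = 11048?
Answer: -83304640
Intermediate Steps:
C = 2
(-93*(-78 + C) - 42188)*((g + 21648) - 30324) = (-93*(-78 + 2) - 42188)*((11048 + 21648) - 30324) = (-93*(-76) - 42188)*(32696 - 30324) = (7068 - 42188)*2372 = -35120*2372 = -83304640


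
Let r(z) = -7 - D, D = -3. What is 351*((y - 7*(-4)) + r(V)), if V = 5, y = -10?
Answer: 4914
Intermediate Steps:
r(z) = -4 (r(z) = -7 - 1*(-3) = -7 + 3 = -4)
351*((y - 7*(-4)) + r(V)) = 351*((-10 - 7*(-4)) - 4) = 351*((-10 + 28) - 4) = 351*(18 - 4) = 351*14 = 4914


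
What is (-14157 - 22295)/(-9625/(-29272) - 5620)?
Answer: 1067022944/164499015 ≈ 6.4865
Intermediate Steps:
(-14157 - 22295)/(-9625/(-29272) - 5620) = -36452/(-9625*(-1/29272) - 5620) = -36452/(9625/29272 - 5620) = -36452/(-164499015/29272) = -36452*(-29272/164499015) = 1067022944/164499015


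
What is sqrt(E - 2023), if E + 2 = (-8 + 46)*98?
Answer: sqrt(1699) ≈ 41.219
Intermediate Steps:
E = 3722 (E = -2 + (-8 + 46)*98 = -2 + 38*98 = -2 + 3724 = 3722)
sqrt(E - 2023) = sqrt(3722 - 2023) = sqrt(1699)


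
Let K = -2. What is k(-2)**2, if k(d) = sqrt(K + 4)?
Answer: 2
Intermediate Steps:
k(d) = sqrt(2) (k(d) = sqrt(-2 + 4) = sqrt(2))
k(-2)**2 = (sqrt(2))**2 = 2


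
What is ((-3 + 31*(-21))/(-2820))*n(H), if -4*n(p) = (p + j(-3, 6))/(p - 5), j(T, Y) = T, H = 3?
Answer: 0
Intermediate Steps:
n(p) = -(-3 + p)/(4*(-5 + p)) (n(p) = -(p - 3)/(4*(p - 5)) = -(-3 + p)/(4*(-5 + p)))
((-3 + 31*(-21))/(-2820))*n(H) = ((-3 + 31*(-21))/(-2820))*((3 - 1*3)/(4*(-5 + 3))) = ((-3 - 651)*(-1/2820))*((1/4)*(3 - 3)/(-2)) = (-654*(-1/2820))*((1/4)*(-1/2)*0) = (109/470)*0 = 0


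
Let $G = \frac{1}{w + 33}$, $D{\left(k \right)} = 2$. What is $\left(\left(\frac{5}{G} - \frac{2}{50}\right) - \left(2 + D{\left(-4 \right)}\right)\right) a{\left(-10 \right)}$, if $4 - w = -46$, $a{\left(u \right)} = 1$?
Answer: $\frac{10274}{25} \approx 410.96$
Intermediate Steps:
$w = 50$ ($w = 4 - -46 = 4 + 46 = 50$)
$G = \frac{1}{83}$ ($G = \frac{1}{50 + 33} = \frac{1}{83} \approx 0.012048$)
$\left(\left(\frac{5}{G} - \frac{2}{50}\right) - \left(2 + D{\left(-4 \right)}\right)\right) a{\left(-10 \right)} = \left(\left(5 \frac{1}{\frac{1}{83}} - \frac{2}{50}\right) - 4\right) 1 = \left(\left(5 \cdot 83 - \frac{1}{25}\right) - 4\right) 1 = \left(\left(415 - \frac{1}{25}\right) - 4\right) 1 = \left(\frac{10374}{25} - 4\right) 1 = \frac{10274}{25} \cdot 1 = \frac{10274}{25}$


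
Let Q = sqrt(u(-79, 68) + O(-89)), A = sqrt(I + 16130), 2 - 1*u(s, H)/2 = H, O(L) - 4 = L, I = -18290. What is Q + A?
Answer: I*(sqrt(217) + 12*sqrt(15)) ≈ 61.207*I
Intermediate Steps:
O(L) = 4 + L
u(s, H) = 4 - 2*H
A = 12*I*sqrt(15) (A = sqrt(-18290 + 16130) = sqrt(-2160) = 12*I*sqrt(15) ≈ 46.476*I)
Q = I*sqrt(217) (Q = sqrt((4 - 2*68) + (4 - 89)) = sqrt((4 - 136) - 85) = sqrt(-132 - 85) = sqrt(-217) = I*sqrt(217) ≈ 14.731*I)
Q + A = I*sqrt(217) + 12*I*sqrt(15)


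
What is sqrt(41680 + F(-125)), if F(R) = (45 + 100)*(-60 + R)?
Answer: sqrt(14855) ≈ 121.88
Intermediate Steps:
F(R) = -8700 + 145*R (F(R) = 145*(-60 + R) = -8700 + 145*R)
sqrt(41680 + F(-125)) = sqrt(41680 + (-8700 + 145*(-125))) = sqrt(41680 + (-8700 - 18125)) = sqrt(41680 - 26825) = sqrt(14855)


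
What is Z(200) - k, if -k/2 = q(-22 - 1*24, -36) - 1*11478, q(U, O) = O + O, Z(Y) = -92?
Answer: -23192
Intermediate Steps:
q(U, O) = 2*O
k = 23100 (k = -2*(2*(-36) - 1*11478) = -2*(-72 - 11478) = -2*(-11550) = 23100)
Z(200) - k = -92 - 1*23100 = -92 - 23100 = -23192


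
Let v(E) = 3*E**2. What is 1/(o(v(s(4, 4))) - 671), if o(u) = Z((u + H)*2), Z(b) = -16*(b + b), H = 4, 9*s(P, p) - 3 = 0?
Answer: -3/2845 ≈ -0.0010545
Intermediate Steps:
s(P, p) = 1/3 (s(P, p) = 1/3 + (1/9)*0 = 1/3 + 0 = 1/3)
Z(b) = -32*b
o(u) = -256 - 64*u (o(u) = -32*(u + 4)*2 = -32*(4 + u)*2 = -32*(8 + 2*u) = -256 - 64*u)
1/(o(v(s(4, 4))) - 671) = 1/((-256 - 192*(1/3)**2) - 671) = 1/((-256 - 192/9) - 671) = 1/((-256 - 64*1/3) - 671) = 1/((-256 - 64/3) - 671) = 1/(-832/3 - 671) = 1/(-2845/3) = -3/2845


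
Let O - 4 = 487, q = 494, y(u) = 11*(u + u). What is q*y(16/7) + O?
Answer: 177325/7 ≈ 25332.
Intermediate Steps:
y(u) = 22*u (y(u) = 11*(2*u) = 22*u)
O = 491 (O = 4 + 487 = 491)
q*y(16/7) + O = 494*(22*(16/7)) + 491 = 494*(352/7) + 491 = 173888/7 + 491 = 177325/7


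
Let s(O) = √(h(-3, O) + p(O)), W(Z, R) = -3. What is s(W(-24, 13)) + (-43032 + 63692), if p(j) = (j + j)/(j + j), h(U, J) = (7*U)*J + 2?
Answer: 20660 + √66 ≈ 20668.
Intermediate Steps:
h(U, J) = 2 + 7*J*U (h(U, J) = 7*J*U + 2 = 2 + 7*J*U)
p(j) = 1 (p(j) = (2*j)/((2*j)) = (2*j)*(1/(2*j)) = 1)
s(O) = √(3 - 21*O) (s(O) = √((2 + 7*O*(-3)) + 1) = √((2 - 21*O) + 1) = √(3 - 21*O))
s(W(-24, 13)) + (-43032 + 63692) = √(3 - 21*(-3)) + (-43032 + 63692) = √(3 + 63) + 20660 = √66 + 20660 = 20660 + √66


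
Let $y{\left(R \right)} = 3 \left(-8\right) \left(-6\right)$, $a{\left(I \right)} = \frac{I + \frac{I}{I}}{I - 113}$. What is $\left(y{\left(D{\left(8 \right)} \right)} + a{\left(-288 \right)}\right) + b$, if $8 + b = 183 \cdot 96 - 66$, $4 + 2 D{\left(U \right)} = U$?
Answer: $\frac{7073125}{401} \approx 17639.0$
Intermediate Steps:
$a{\left(I \right)} = \frac{1 + I}{-113 + I}$ ($a{\left(I \right)} = \frac{I + 1}{-113 + I} = \frac{1 + I}{-113 + I}$)
$D{\left(U \right)} = -2 + \frac{U}{2}$
$y{\left(R \right)} = 144$ ($y{\left(R \right)} = \left(-24\right) \left(-6\right) = 144$)
$b = 17494$ ($b = -8 + \left(183 \cdot 96 - 66\right) = -8 + \left(17568 - 66\right) = -8 + 17502 = 17494$)
$\left(y{\left(D{\left(8 \right)} \right)} + a{\left(-288 \right)}\right) + b = \left(144 + \frac{1 - 288}{-113 - 288}\right) + 17494 = \left(144 + \frac{1}{-401} \left(-287\right)\right) + 17494 = \left(144 - - \frac{287}{401}\right) + 17494 = \left(144 + \frac{287}{401}\right) + 17494 = \frac{58031}{401} + 17494 = \frac{7073125}{401}$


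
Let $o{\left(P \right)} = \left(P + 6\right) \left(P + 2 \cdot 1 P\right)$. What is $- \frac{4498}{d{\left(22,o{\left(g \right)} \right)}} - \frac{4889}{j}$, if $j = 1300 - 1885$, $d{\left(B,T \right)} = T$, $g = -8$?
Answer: $- \frac{399443}{4680} \approx -85.351$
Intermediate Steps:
$o{\left(P \right)} = 3 P \left(6 + P\right)$ ($o{\left(P \right)} = \left(6 + P\right) \left(P + 2 P\right) = \left(6 + P\right) 3 P = 3 P \left(6 + P\right)$)
$j = -585$ ($j = 1300 - 1885 = -585$)
$- \frac{4498}{d{\left(22,o{\left(g \right)} \right)}} - \frac{4889}{j} = - \frac{4498}{3 \left(-8\right) \left(6 - 8\right)} - \frac{4889}{-585} = - \frac{4498}{3 \left(-8\right) \left(-2\right)} - - \frac{4889}{585} = - \frac{4498}{48} + \frac{4889}{585} = \left(-4498\right) \frac{1}{48} + \frac{4889}{585} = - \frac{2249}{24} + \frac{4889}{585} = - \frac{399443}{4680}$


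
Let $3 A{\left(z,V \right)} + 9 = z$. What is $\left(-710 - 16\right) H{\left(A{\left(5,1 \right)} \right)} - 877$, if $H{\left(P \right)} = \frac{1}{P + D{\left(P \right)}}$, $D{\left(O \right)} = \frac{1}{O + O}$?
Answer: $- \frac{18533}{41} \approx -452.02$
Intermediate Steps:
$A{\left(z,V \right)} = -3 + \frac{z}{3}$
$D{\left(O \right)} = \frac{1}{2 O}$
$H{\left(P \right)} = \frac{1}{P + \frac{1}{2 P}}$
$\left(-710 - 16\right) H{\left(A{\left(5,1 \right)} \right)} - 877 = \left(-710 - 16\right) \frac{2 \left(-3 + \frac{1}{3} \cdot 5\right)}{1 + 2 \left(-3 + \frac{1}{3} \cdot 5\right)^{2}} - 877 = - 726 \frac{2 \left(-3 + \frac{5}{3}\right)}{1 + 2 \left(-3 + \frac{5}{3}\right)^{2}} - 877 = - 726 \cdot 2 \left(- \frac{4}{3}\right) \frac{1}{1 + 2 \left(- \frac{4}{3}\right)^{2}} - 877 = - 726 \cdot 2 \left(- \frac{4}{3}\right) \frac{1}{1 + 2 \cdot \frac{16}{9}} - 877 = - 726 \cdot 2 \left(- \frac{4}{3}\right) \frac{1}{1 + \frac{32}{9}} - 877 = - 726 \cdot 2 \left(- \frac{4}{3}\right) \frac{1}{\frac{41}{9}} - 877 = - 726 \cdot 2 \left(- \frac{4}{3}\right) \frac{9}{41} - 877 = \left(-726\right) \left(- \frac{24}{41}\right) - 877 = \frac{17424}{41} - 877 = - \frac{18533}{41}$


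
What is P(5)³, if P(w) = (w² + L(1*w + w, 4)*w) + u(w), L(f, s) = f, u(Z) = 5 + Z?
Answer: 614125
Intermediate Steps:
P(w) = 5 + w + 3*w² (P(w) = (w² + (1*w + w)*w) + (5 + w) = (w² + (w + w)*w) + (5 + w) = (w² + (2*w)*w) + (5 + w) = (w² + 2*w²) + (5 + w) = 3*w² + (5 + w) = 5 + w + 3*w²)
P(5)³ = (5 + 5 + 3*5²)³ = (5 + 5 + 3*25)³ = (5 + 5 + 75)³ = 85³ = 614125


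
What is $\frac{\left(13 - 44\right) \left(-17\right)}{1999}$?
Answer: $\frac{527}{1999} \approx 0.26363$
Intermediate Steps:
$\frac{\left(13 - 44\right) \left(-17\right)}{1999} = \left(-31\right) \left(-17\right) \frac{1}{1999} = 527 \cdot \frac{1}{1999} = \frac{527}{1999}$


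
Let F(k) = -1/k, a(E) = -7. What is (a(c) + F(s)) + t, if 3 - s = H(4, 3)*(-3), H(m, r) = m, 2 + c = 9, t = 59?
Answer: 779/15 ≈ 51.933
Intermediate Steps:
c = 7 (c = -2 + 9 = 7)
s = 15 (s = 3 - 4*(-3) = 3 - 1*(-12) = 3 + 12 = 15)
(a(c) + F(s)) + t = (-7 - 1/15) + 59 = -106/15 + 59 = 779/15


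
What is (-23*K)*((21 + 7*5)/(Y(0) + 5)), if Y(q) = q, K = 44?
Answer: -56672/5 ≈ -11334.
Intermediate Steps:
(-23*K)*((21 + 7*5)/(Y(0) + 5)) = (-23*44)*((21 + 7*5)/(0 + 5)) = -1012*(21 + 35)/5 = -56672/5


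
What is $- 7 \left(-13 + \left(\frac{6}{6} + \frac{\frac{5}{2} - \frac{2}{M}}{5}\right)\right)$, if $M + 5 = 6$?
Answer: $\frac{833}{10} \approx 83.3$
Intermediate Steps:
$M = 1$ ($M = -5 + 6 = 1$)
$- 7 \left(-13 + \left(\frac{6}{6} + \frac{\frac{5}{2} - \frac{2}{M}}{5}\right)\right) = - 7 \left(-13 + \left(\frac{6}{6} + \frac{\frac{5}{2} - \frac{2}{1}}{5}\right)\right) = - 7 \left(-13 + \left(6 \cdot \frac{1}{6} + \left(5 \cdot \frac{1}{2} - 2\right) \frac{1}{5}\right)\right) = - 7 \left(-13 + \left(1 + \left(\frac{5}{2} - 2\right) \frac{1}{5}\right)\right) = - 7 \left(-13 + \left(1 + \frac{1}{2} \cdot \frac{1}{5}\right)\right) = - 7 \left(-13 + \left(1 + \frac{1}{10}\right)\right) = - 7 \left(-13 + \frac{11}{10}\right) = \left(-7\right) \left(- \frac{119}{10}\right) = \frac{833}{10}$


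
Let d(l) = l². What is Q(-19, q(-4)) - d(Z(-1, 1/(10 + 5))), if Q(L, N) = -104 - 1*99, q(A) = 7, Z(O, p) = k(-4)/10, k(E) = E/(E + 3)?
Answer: -5079/25 ≈ -203.16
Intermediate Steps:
k(E) = E/(3 + E)
Z(O, p) = ⅖ (Z(O, p) = -4/(3 - 4)/10 = -4/(-1)*(⅒) = -4*(-1)*(⅒) = 4*(⅒) = ⅖)
Q(L, N) = -203 (Q(L, N) = -104 - 99 = -203)
Q(-19, q(-4)) - d(Z(-1, 1/(10 + 5))) = -203 - (⅖)² = -203 - 1*4/25 = -203 - 4/25 = -5079/25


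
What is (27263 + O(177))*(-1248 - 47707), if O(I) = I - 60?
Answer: -1340387900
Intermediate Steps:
O(I) = -60 + I
(27263 + O(177))*(-1248 - 47707) = (27263 + (-60 + 177))*(-1248 - 47707) = (27263 + 117)*(-48955) = 27380*(-48955) = -1340387900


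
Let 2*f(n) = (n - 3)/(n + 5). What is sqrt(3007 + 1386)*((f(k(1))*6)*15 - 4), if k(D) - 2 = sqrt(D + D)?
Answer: -593*sqrt(4393)/47 + 360*sqrt(8786)/47 ≈ -118.29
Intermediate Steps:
k(D) = 2 + sqrt(2)*sqrt(D) (k(D) = 2 + sqrt(D + D) = 2 + sqrt(2*D) = 2 + sqrt(2)*sqrt(D))
f(n) = (-3 + n)/(2*(5 + n)) (f(n) = ((n - 3)/(n + 5))/2 = ((-3 + n)/(5 + n))/2 = (-3 + n)/(2*(5 + n)))
sqrt(3007 + 1386)*((f(k(1))*6)*15 - 4) = sqrt(3007 + 1386)*((((-3 + (2 + sqrt(2)*sqrt(1)))/(2*(5 + (2 + sqrt(2)*sqrt(1)))))*6)*15 - 4) = sqrt(4393)*((((-3 + (2 + sqrt(2)*1))/(2*(5 + (2 + sqrt(2)*1))))*6)*15 - 4) = sqrt(4393)*((((-3 + (2 + sqrt(2)))/(2*(5 + (2 + sqrt(2)))))*6)*15 - 4) = sqrt(4393)*((((-1 + sqrt(2))/(2*(7 + sqrt(2))))*6)*15 - 4) = sqrt(4393)*((3*(-1 + sqrt(2))/(7 + sqrt(2)))*15 - 4) = sqrt(4393)*(45*(-1 + sqrt(2))/(7 + sqrt(2)) - 4) = sqrt(4393)*(-4 + 45*(-1 + sqrt(2))/(7 + sqrt(2)))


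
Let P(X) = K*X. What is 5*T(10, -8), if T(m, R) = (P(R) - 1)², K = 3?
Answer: 3125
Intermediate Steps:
P(X) = 3*X
T(m, R) = (-1 + 3*R)² (T(m, R) = (3*R - 1)² = (-1 + 3*R)²)
5*T(10, -8) = 5*(-1 + 3*(-8))² = 5*(-1 - 24)² = 5*(-25)² = 5*625 = 3125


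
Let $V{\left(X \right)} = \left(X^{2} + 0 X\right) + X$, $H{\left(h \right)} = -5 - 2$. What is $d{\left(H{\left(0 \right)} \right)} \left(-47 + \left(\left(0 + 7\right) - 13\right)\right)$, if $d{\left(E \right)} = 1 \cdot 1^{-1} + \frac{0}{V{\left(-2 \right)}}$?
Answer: $-53$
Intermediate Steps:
$H{\left(h \right)} = -7$
$V{\left(X \right)} = X + X^{2}$ ($V{\left(X \right)} = \left(X^{2} + 0\right) + X = X^{2} + X = X + X^{2}$)
$d{\left(E \right)} = 1$ ($d{\left(E \right)} = 1 \cdot 1^{-1} + \frac{0}{\left(-2\right) \left(1 - 2\right)} = 1 \cdot 1 + \frac{0}{\left(-2\right) \left(-1\right)} = 1 + \frac{0}{2} = 1 + 0 \cdot \frac{1}{2} = 1 + 0 = 1$)
$d{\left(H{\left(0 \right)} \right)} \left(-47 + \left(\left(0 + 7\right) - 13\right)\right) = 1 \left(-47 + \left(\left(0 + 7\right) - 13\right)\right) = 1 \left(-47 + \left(7 - 13\right)\right) = 1 \left(-47 - 6\right) = 1 \left(-53\right) = -53$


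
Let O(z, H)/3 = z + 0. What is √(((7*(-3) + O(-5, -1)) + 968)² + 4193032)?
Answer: 2*√1265414 ≈ 2249.8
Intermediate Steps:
O(z, H) = 3*z (O(z, H) = 3*(z + 0) = 3*z)
√(((7*(-3) + O(-5, -1)) + 968)² + 4193032) = √(((7*(-3) + 3*(-5)) + 968)² + 4193032) = √(((-21 - 15) + 968)² + 4193032) = √((-36 + 968)² + 4193032) = √(932² + 4193032) = √(868624 + 4193032) = √5061656 = 2*√1265414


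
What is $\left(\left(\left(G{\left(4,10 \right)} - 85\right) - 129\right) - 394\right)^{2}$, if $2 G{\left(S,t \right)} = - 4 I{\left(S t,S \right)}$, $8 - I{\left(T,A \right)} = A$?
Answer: $379456$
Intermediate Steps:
$I{\left(T,A \right)} = 8 - A$
$G{\left(S,t \right)} = -16 + 2 S$ ($G{\left(S,t \right)} = \frac{\left(-4\right) \left(8 - S\right)}{2} = \frac{-32 + 4 S}{2} = -16 + 2 S$)
$\left(\left(\left(G{\left(4,10 \right)} - 85\right) - 129\right) - 394\right)^{2} = \left(\left(\left(\left(-16 + 2 \cdot 4\right) - 85\right) - 129\right) - 394\right)^{2} = \left(\left(\left(\left(-16 + 8\right) - 85\right) - 129\right) - 394\right)^{2} = \left(\left(\left(-8 - 85\right) - 129\right) - 394\right)^{2} = \left(\left(-93 - 129\right) - 394\right)^{2} = \left(-222 - 394\right)^{2} = \left(-616\right)^{2} = 379456$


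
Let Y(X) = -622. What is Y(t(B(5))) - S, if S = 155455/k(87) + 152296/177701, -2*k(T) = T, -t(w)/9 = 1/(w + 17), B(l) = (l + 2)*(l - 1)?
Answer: 45619656244/15459987 ≈ 2950.8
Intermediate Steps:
B(l) = (-1 + l)*(2 + l) (B(l) = (2 + l)*(-1 + l) = (-1 + l)*(2 + l))
t(w) = -9/(17 + w) (t(w) = -9/(w + 17) = -9/(17 + w))
k(T) = -T/2
S = -55235768158/15459987 (S = 155455/((-½*87)) + 152296/177701 = 155455/(-87/2) + 152296*(1/177701) = 155455*(-2/87) + 152296/177701 = -310910/87 + 152296/177701 = -55235768158/15459987 ≈ -3572.8)
Y(t(B(5))) - S = -622 - 1*(-55235768158/15459987) = -622 + 55235768158/15459987 = 45619656244/15459987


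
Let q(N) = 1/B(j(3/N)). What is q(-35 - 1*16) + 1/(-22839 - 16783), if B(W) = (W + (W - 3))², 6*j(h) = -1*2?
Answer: 32407/435842 ≈ 0.074355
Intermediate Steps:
j(h) = -⅓ (j(h) = (-1*2)/6 = (⅙)*(-2) = -⅓)
B(W) = (-3 + 2*W)² (B(W) = (W + (-3 + W))² = (-3 + 2*W)²)
q(N) = 9/121 (q(N) = 1/((-3 + 2*(-⅓))²) = 1/((-3 - ⅔)²) = 1/((-11/3)²) = 1/(121/9) = 9/121)
q(-35 - 1*16) + 1/(-22839 - 16783) = 9/121 + 1/(-22839 - 16783) = 9/121 + 1/(-39622) = 9/121 - 1/39622 = 32407/435842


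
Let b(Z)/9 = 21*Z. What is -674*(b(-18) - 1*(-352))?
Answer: 2055700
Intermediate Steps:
b(Z) = 189*Z (b(Z) = 9*(21*Z) = 189*Z)
-674*(b(-18) - 1*(-352)) = -674*(189*(-18) - 1*(-352)) = -674*(-3402 + 352) = -674*(-3050) = 2055700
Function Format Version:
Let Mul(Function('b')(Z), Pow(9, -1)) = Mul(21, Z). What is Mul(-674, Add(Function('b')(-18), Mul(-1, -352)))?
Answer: 2055700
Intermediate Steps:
Function('b')(Z) = Mul(189, Z) (Function('b')(Z) = Mul(9, Mul(21, Z)) = Mul(189, Z))
Mul(-674, Add(Function('b')(-18), Mul(-1, -352))) = Mul(-674, Add(Mul(189, -18), Mul(-1, -352))) = Mul(-674, Add(-3402, 352)) = Mul(-674, -3050) = 2055700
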